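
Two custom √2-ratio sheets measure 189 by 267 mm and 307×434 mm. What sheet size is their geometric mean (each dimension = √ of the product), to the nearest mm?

Short side: √(189 · 307) = √58023 ≈ 240.9 → 241 mm
Long side: √(267 · 434) = √115878 ≈ 340.4 → 340 mm

241 × 340 mm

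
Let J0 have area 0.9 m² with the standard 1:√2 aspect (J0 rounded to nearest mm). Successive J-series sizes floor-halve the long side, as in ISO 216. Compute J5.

Let J0's short side be w mm. w · w√2 = 0.9 m² = 900,000 mm², so w ≈ 797.7 mm and w√2 ≈ 1128.2 mm → J0 = 798 × 1128 mm.
J1: ⌊1128/2⌋ × 798 = 564 × 798 mm
J2: ⌊798/2⌋ × 564 = 399 × 564 mm
J3: ⌊564/2⌋ × 399 = 282 × 399 mm
J4: ⌊399/2⌋ × 282 = 199 × 282 mm
J5: ⌊282/2⌋ × 199 = 141 × 199 mm

141 × 199 mm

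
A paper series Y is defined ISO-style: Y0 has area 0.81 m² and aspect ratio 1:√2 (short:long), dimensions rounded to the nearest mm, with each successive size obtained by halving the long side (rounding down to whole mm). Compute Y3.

267 × 378 mm

Let Y0's short side be w mm. w · w√2 = 0.81 m² = 810,000 mm², so w ≈ 756.8 mm and w√2 ≈ 1070.3 mm → Y0 = 757 × 1070 mm.
Y1: ⌊1070/2⌋ × 757 = 535 × 757 mm
Y2: ⌊757/2⌋ × 535 = 378 × 535 mm
Y3: ⌊535/2⌋ × 378 = 267 × 378 mm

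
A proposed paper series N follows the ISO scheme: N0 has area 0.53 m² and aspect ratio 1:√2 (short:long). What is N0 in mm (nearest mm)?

612 × 866 mm

Let the short side be w mm. Then w · w√2 = 0.53 m² = 530,000 mm².
w² = 530,000/√2, so w ≈ 612.2 mm; long side = w√2 ≈ 865.8 mm.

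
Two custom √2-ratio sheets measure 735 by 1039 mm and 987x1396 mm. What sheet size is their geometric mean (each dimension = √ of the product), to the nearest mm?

852 × 1204 mm

Short side: √(735 · 987) = √725445 ≈ 851.7 → 852 mm
Long side: √(1039 · 1396) = √1450444 ≈ 1204.3 → 1204 mm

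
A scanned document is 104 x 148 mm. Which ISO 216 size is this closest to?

Aspect ratio 148/104 ≈ 1.423 — close to the ISO √2 ≈ 1.414.
In the A-series (A0 area = 1 m²): A6 = 105 × 148 mm.
Off by 1 mm total — nearest standard size.

A6 (105 × 148 mm)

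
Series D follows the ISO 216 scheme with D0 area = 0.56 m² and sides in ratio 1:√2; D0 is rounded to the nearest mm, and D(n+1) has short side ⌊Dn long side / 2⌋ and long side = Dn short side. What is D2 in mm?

314 × 445 mm

Let D0's short side be w mm. w · w√2 = 0.56 m² = 560,000 mm², so w ≈ 629.3 mm and w√2 ≈ 889.9 mm → D0 = 629 × 890 mm.
D1: ⌊890/2⌋ × 629 = 445 × 629 mm
D2: ⌊629/2⌋ × 445 = 314 × 445 mm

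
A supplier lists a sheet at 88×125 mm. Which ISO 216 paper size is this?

B7 (88 × 125 mm)

Aspect ratio 125/88 ≈ 1.420 — close to the ISO √2 ≈ 1.414.
In the B-series (B0 = 1000 × 1414 mm): B7 = 88 × 125 mm.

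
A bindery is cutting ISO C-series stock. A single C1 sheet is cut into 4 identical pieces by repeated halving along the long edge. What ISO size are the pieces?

C3

4 = 2^2, so 2 halving steps.
C1 → C2 → … → C3 after 2 steps.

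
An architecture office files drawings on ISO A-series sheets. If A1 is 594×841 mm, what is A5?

148 × 210 mm

A2: ⌊841/2⌋ × 594 = 420 × 594 mm
A3: ⌊594/2⌋ × 420 = 297 × 420 mm
A4: ⌊420/2⌋ × 297 = 210 × 297 mm
A5: ⌊297/2⌋ × 210 = 148 × 210 mm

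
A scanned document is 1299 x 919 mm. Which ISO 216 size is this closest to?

C0 (917 × 1297 mm)

Aspect ratio 1299/919 ≈ 1.413 — close to the ISO √2 ≈ 1.414.
In the C-series (envelope sizes, between A and B): C0 = 917 × 1297 mm.
Off by 4 mm total — nearest standard size.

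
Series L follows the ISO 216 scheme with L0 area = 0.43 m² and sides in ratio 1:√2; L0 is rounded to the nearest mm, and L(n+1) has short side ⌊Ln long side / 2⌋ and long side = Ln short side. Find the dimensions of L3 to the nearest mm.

Let L0's short side be w mm. w · w√2 = 0.43 m² = 430,000 mm², so w ≈ 551.4 mm and w√2 ≈ 779.8 mm → L0 = 551 × 780 mm.
L1: ⌊780/2⌋ × 551 = 390 × 551 mm
L2: ⌊551/2⌋ × 390 = 275 × 390 mm
L3: ⌊390/2⌋ × 275 = 195 × 275 mm

195 × 275 mm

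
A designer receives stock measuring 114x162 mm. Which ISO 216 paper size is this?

Aspect ratio 162/114 ≈ 1.421 — close to the ISO √2 ≈ 1.414.
In the C-series (envelope sizes, between A and B): C6 = 114 × 162 mm.

C6 (114 × 162 mm)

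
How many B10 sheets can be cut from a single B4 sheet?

Each ISO step halves the sheet: 1 × B4 → 2 × B5 → 4 × B6 → 8 × B7 → …
From B4 to B10 is 6 halving steps: 2^6 = 64.

64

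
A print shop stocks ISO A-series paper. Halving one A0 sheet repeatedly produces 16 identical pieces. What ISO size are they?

A4

16 = 2^4, so 4 halving steps.
A0 → A1 → … → A4 after 4 steps.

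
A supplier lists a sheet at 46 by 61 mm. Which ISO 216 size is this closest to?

Aspect ratio 61/46 ≈ 1.326 (ISO target is √2 ≈ 1.414).
In the B-series (B0 = 1000 × 1414 mm): B9 = 44 × 62 mm.
Off by 3 mm total — nearest standard size.

B9 (44 × 62 mm)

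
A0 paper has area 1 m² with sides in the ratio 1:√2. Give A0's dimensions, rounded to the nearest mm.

Let the short side be w mm. Then the long side is w√2 and w · w√2 = 10⁶ mm².
w² = 10⁶/√2, so w = 1000 / 2^(1/4) ≈ 840.9 mm; long side = 1000 · 2^(1/4) ≈ 1189.2 mm.

841 × 1189 mm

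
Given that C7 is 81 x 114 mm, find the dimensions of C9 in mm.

40 × 57 mm

C8: ⌊114/2⌋ × 81 = 57 × 81 mm
C9: ⌊81/2⌋ × 57 = 40 × 57 mm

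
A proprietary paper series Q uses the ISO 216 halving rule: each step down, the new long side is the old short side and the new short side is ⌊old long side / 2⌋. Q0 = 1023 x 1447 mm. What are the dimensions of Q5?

180 × 255 mm

Q1 = 723 × 1023 mm (from Q0 by 1 halving).
Q2: ⌊1023/2⌋ × 723 = 511 × 723 mm
Q3: ⌊723/2⌋ × 511 = 361 × 511 mm
Q4: ⌊511/2⌋ × 361 = 255 × 361 mm
Q5: ⌊361/2⌋ × 255 = 180 × 255 mm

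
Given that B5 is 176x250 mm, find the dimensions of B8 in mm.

B6: ⌊250/2⌋ × 176 = 125 × 176 mm
B7: ⌊176/2⌋ × 125 = 88 × 125 mm
B8: ⌊125/2⌋ × 88 = 62 × 88 mm

62 × 88 mm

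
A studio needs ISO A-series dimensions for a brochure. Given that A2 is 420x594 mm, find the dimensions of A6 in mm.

A3: ⌊594/2⌋ × 420 = 297 × 420 mm
A4: ⌊420/2⌋ × 297 = 210 × 297 mm
A5: ⌊297/2⌋ × 210 = 148 × 210 mm
A6: ⌊210/2⌋ × 148 = 105 × 148 mm

105 × 148 mm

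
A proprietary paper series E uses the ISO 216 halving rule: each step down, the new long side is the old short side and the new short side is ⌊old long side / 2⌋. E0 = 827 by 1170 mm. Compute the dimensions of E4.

E1 = 585 × 827 mm (from E0 by 1 halving).
E2: ⌊827/2⌋ × 585 = 413 × 585 mm
E3: ⌊585/2⌋ × 413 = 292 × 413 mm
E4: ⌊413/2⌋ × 292 = 206 × 292 mm

206 × 292 mm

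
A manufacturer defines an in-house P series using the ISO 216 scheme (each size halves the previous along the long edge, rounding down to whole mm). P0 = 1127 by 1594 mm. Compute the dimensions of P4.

P1: ⌊1594/2⌋ × 1127 = 797 × 1127 mm
P2: ⌊1127/2⌋ × 797 = 563 × 797 mm
P3: ⌊797/2⌋ × 563 = 398 × 563 mm
P4: ⌊563/2⌋ × 398 = 281 × 398 mm

281 × 398 mm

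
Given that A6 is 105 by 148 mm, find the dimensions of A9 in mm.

37 × 52 mm

A7: ⌊148/2⌋ × 105 = 74 × 105 mm
A8: ⌊105/2⌋ × 74 = 52 × 74 mm
A9: ⌊74/2⌋ × 52 = 37 × 52 mm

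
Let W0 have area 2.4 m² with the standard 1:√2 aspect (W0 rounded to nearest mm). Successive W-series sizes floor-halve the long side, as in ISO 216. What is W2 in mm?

Let W0's short side be w mm. w · w√2 = 2.4 m² = 2,400,000 mm², so w ≈ 1302.7 mm and w√2 ≈ 1842.3 mm → W0 = 1303 × 1842 mm.
W1: ⌊1842/2⌋ × 1303 = 921 × 1303 mm
W2: ⌊1303/2⌋ × 921 = 651 × 921 mm

651 × 921 mm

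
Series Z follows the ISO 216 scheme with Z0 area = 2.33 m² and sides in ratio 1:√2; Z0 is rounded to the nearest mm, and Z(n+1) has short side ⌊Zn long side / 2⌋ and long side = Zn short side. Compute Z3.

Let Z0's short side be w mm. w · w√2 = 2.33 m² = 2,330,000 mm², so w ≈ 1283.6 mm and w√2 ≈ 1815.2 mm → Z0 = 1284 × 1815 mm.
Z1: ⌊1815/2⌋ × 1284 = 907 × 1284 mm
Z2: ⌊1284/2⌋ × 907 = 642 × 907 mm
Z3: ⌊907/2⌋ × 642 = 453 × 642 mm

453 × 642 mm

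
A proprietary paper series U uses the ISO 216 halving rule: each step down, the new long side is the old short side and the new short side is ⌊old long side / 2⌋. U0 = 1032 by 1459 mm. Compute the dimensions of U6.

129 × 182 mm

U1 = 729 × 1032 mm (from U0 by 1 halving).
U2: ⌊1032/2⌋ × 729 = 516 × 729 mm
U3: ⌊729/2⌋ × 516 = 364 × 516 mm
U4: ⌊516/2⌋ × 364 = 258 × 364 mm
U5: ⌊364/2⌋ × 258 = 182 × 258 mm
U6: ⌊258/2⌋ × 182 = 129 × 182 mm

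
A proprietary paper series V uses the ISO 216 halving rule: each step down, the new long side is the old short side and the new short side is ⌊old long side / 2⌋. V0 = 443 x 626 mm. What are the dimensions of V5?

78 × 110 mm

V1: ⌊626/2⌋ × 443 = 313 × 443 mm
V2: ⌊443/2⌋ × 313 = 221 × 313 mm
V3: ⌊313/2⌋ × 221 = 156 × 221 mm
V4: ⌊221/2⌋ × 156 = 110 × 156 mm
V5: ⌊156/2⌋ × 110 = 78 × 110 mm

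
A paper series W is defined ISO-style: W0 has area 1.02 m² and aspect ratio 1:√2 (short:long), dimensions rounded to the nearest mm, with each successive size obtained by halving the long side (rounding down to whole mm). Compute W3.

300 × 424 mm

Let W0's short side be w mm. w · w√2 = 1.02 m² = 1,020,000 mm², so w ≈ 849.3 mm and w√2 ≈ 1201.0 mm → W0 = 849 × 1201 mm.
W1: ⌊1201/2⌋ × 849 = 600 × 849 mm
W2: ⌊849/2⌋ × 600 = 424 × 600 mm
W3: ⌊600/2⌋ × 424 = 300 × 424 mm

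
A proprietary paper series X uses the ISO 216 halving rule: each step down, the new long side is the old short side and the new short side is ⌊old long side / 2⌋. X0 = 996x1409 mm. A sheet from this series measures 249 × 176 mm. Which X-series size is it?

X0: 996 × 1409 mm
X1: 704 × 996 mm
X2: 498 × 704 mm
X3: 352 × 498 mm
X4: 249 × 352 mm
X5: 176 × 249 mm
X6: 124 × 176 mm
→ matches X5.

X5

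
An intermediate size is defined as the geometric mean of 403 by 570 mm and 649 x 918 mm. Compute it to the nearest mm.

511 × 723 mm

Short side: √(403 · 649) = √261547 ≈ 511.4 → 511 mm
Long side: √(570 · 918) = √523260 ≈ 723.4 → 723 mm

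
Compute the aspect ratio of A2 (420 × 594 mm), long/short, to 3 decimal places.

1.414

594 / 420 = 1.414
Matches √2 ≈ 1.414 — the ISO 216 defining ratio.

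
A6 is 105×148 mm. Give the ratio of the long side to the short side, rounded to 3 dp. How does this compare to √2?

1.410

148 / 105 = 1.410
ISO 216 targets √2 ≈ 1.414; the -0.005 deviation is from mm rounding.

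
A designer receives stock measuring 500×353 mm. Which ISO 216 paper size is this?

B3 (353 × 500 mm)

Aspect ratio 500/353 ≈ 1.416 — close to the ISO √2 ≈ 1.414.
In the B-series (B0 = 1000 × 1414 mm): B3 = 353 × 500 mm.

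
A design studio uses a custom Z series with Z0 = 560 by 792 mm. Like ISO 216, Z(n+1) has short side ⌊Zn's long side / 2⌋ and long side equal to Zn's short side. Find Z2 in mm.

280 × 396 mm

Z1: ⌊792/2⌋ × 560 = 396 × 560 mm
Z2: ⌊560/2⌋ × 396 = 280 × 396 mm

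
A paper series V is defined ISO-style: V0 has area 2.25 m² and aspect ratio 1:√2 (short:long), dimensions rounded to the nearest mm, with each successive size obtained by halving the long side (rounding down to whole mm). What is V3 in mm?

446 × 630 mm

Let V0's short side be w mm. w · w√2 = 2.25 m² = 2,250,000 mm², so w ≈ 1261.3 mm and w√2 ≈ 1783.8 mm → V0 = 1261 × 1784 mm.
V1: ⌊1784/2⌋ × 1261 = 892 × 1261 mm
V2: ⌊1261/2⌋ × 892 = 630 × 892 mm
V3: ⌊892/2⌋ × 630 = 446 × 630 mm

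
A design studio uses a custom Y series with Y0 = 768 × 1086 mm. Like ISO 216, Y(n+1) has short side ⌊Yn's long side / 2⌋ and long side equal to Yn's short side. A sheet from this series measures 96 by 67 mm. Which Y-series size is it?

Y7

Y0: 768 × 1086 mm
Y1: 543 × 768 mm
Y2: 384 × 543 mm
Y3: 271 × 384 mm
Y4: 192 × 271 mm
Y5: 135 × 192 mm
Y6: 96 × 135 mm
Y7: 67 × 96 mm
Y8: 48 × 67 mm
→ matches Y7.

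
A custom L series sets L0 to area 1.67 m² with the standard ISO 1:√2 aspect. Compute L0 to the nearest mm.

Let the short side be w mm. Then w · w√2 = 1.67 m² = 1,670,000 mm².
w² = 1,670,000/√2, so w ≈ 1086.7 mm; long side = w√2 ≈ 1536.8 mm.

1087 × 1537 mm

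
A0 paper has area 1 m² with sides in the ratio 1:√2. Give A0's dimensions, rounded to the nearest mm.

Let the short side be w mm. Then the long side is w√2 and w · w√2 = 10⁶ mm².
w² = 10⁶/√2, so w = 1000 / 2^(1/4) ≈ 840.9 mm; long side = 1000 · 2^(1/4) ≈ 1189.2 mm.

841 × 1189 mm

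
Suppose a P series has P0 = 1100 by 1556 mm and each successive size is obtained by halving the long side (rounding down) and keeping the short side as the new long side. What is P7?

P1 = 778 × 1100 mm (from P0 by 1 halving).
P2: ⌊1100/2⌋ × 778 = 550 × 778 mm
P3: ⌊778/2⌋ × 550 = 389 × 550 mm
P4: ⌊550/2⌋ × 389 = 275 × 389 mm
P5: ⌊389/2⌋ × 275 = 194 × 275 mm
P6: ⌊275/2⌋ × 194 = 137 × 194 mm
P7: ⌊194/2⌋ × 137 = 97 × 137 mm

97 × 137 mm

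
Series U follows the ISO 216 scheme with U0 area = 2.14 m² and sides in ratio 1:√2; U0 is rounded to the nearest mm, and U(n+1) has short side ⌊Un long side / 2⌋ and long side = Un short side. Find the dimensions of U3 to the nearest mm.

435 × 615 mm

Let U0's short side be w mm. w · w√2 = 2.14 m² = 2,140,000 mm², so w ≈ 1230.1 mm and w√2 ≈ 1739.7 mm → U0 = 1230 × 1740 mm.
U1: ⌊1740/2⌋ × 1230 = 870 × 1230 mm
U2: ⌊1230/2⌋ × 870 = 615 × 870 mm
U3: ⌊870/2⌋ × 615 = 435 × 615 mm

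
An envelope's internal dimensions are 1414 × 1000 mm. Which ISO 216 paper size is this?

Aspect ratio 1414/1000 ≈ 1.414 — close to the ISO √2 ≈ 1.414.
In the B-series (B0 = 1000 × 1414 mm): B0 = 1000 × 1414 mm.

B0 (1000 × 1414 mm)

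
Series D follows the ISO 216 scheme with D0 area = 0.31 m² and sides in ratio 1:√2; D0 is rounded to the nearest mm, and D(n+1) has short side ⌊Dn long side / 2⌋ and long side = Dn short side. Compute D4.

Let D0's short side be w mm. w · w√2 = 0.31 m² = 310,000 mm², so w ≈ 468.2 mm and w√2 ≈ 662.1 mm → D0 = 468 × 662 mm.
D1: ⌊662/2⌋ × 468 = 331 × 468 mm
D2: ⌊468/2⌋ × 331 = 234 × 331 mm
D3: ⌊331/2⌋ × 234 = 165 × 234 mm
D4: ⌊234/2⌋ × 165 = 117 × 165 mm

117 × 165 mm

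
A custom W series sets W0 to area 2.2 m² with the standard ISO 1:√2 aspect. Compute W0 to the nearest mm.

1247 × 1764 mm

Let the short side be w mm. Then w · w√2 = 2.2 m² = 2,200,000 mm².
w² = 2,200,000/√2, so w ≈ 1247.3 mm; long side = w√2 ≈ 1763.9 mm.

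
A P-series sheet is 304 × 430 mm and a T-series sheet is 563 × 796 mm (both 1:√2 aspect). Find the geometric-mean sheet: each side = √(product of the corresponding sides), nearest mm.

414 × 585 mm

Short side: √(304 · 563) = √171152 ≈ 413.7 → 414 mm
Long side: √(430 · 796) = √342280 ≈ 585.0 → 585 mm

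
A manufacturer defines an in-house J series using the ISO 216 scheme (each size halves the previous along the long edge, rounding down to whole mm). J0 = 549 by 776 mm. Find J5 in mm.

97 × 137 mm

J1 = 388 × 549 mm (from J0 by 1 halving).
J2: ⌊549/2⌋ × 388 = 274 × 388 mm
J3: ⌊388/2⌋ × 274 = 194 × 274 mm
J4: ⌊274/2⌋ × 194 = 137 × 194 mm
J5: ⌊194/2⌋ × 137 = 97 × 137 mm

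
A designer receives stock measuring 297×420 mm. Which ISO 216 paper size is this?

Aspect ratio 420/297 ≈ 1.414 — close to the ISO √2 ≈ 1.414.
In the A-series (A0 area = 1 m²): A3 = 297 × 420 mm.

A3 (297 × 420 mm)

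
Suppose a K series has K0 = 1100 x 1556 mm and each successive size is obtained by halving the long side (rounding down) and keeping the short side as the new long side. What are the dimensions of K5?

K1: ⌊1556/2⌋ × 1100 = 778 × 1100 mm
K2: ⌊1100/2⌋ × 778 = 550 × 778 mm
K3: ⌊778/2⌋ × 550 = 389 × 550 mm
K4: ⌊550/2⌋ × 389 = 275 × 389 mm
K5: ⌊389/2⌋ × 275 = 194 × 275 mm

194 × 275 mm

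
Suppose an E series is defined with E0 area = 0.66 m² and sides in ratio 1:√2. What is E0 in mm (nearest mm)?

Let the short side be w mm. Then w · w√2 = 0.66 m² = 660,000 mm².
w² = 660,000/√2, so w ≈ 683.1 mm; long side = w√2 ≈ 966.1 mm.

683 × 966 mm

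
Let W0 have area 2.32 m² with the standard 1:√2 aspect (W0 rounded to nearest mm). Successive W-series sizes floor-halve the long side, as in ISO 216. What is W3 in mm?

Let W0's short side be w mm. w · w√2 = 2.32 m² = 2,320,000 mm², so w ≈ 1280.8 mm and w√2 ≈ 1811.3 mm → W0 = 1281 × 1811 mm.
W1: ⌊1811/2⌋ × 1281 = 905 × 1281 mm
W2: ⌊1281/2⌋ × 905 = 640 × 905 mm
W3: ⌊905/2⌋ × 640 = 452 × 640 mm

452 × 640 mm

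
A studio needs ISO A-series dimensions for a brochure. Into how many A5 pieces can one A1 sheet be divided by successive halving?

16

Each ISO step halves the sheet: 1 × A1 → 2 × A2 → 4 × A3 → 8 × A4 → …
From A1 to A5 is 4 halving steps: 2^4 = 16.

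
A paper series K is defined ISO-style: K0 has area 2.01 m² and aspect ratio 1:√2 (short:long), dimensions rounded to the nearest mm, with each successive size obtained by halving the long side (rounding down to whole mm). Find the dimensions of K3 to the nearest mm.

Let K0's short side be w mm. w · w√2 = 2.01 m² = 2,010,000 mm², so w ≈ 1192.2 mm and w√2 ≈ 1686.0 mm → K0 = 1192 × 1686 mm.
K1: ⌊1686/2⌋ × 1192 = 843 × 1192 mm
K2: ⌊1192/2⌋ × 843 = 596 × 843 mm
K3: ⌊843/2⌋ × 596 = 421 × 596 mm

421 × 596 mm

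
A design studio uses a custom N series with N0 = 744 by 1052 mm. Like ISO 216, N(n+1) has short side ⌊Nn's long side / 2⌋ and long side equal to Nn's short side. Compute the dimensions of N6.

N1: ⌊1052/2⌋ × 744 = 526 × 744 mm
N2: ⌊744/2⌋ × 526 = 372 × 526 mm
N3: ⌊526/2⌋ × 372 = 263 × 372 mm
N4: ⌊372/2⌋ × 263 = 186 × 263 mm
N5: ⌊263/2⌋ × 186 = 131 × 186 mm
N6: ⌊186/2⌋ × 131 = 93 × 131 mm

93 × 131 mm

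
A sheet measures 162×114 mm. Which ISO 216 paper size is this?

C6 (114 × 162 mm)

Aspect ratio 162/114 ≈ 1.421 — close to the ISO √2 ≈ 1.414.
In the C-series (envelope sizes, between A and B): C6 = 114 × 162 mm.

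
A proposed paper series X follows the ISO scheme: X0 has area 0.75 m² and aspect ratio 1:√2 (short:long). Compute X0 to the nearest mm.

Let the short side be w mm. Then w · w√2 = 0.75 m² = 750,000 mm².
w² = 750,000/√2, so w ≈ 728.2 mm; long side = w√2 ≈ 1029.9 mm.

728 × 1030 mm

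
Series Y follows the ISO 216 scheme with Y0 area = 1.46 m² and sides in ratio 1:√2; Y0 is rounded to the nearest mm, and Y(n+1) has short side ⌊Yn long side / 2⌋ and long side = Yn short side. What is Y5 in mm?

179 × 254 mm

Let Y0's short side be w mm. w · w√2 = 1.46 m² = 1,460,000 mm², so w ≈ 1016.1 mm and w√2 ≈ 1436.9 mm → Y0 = 1016 × 1437 mm.
Y1: ⌊1437/2⌋ × 1016 = 718 × 1016 mm
Y2: ⌊1016/2⌋ × 718 = 508 × 718 mm
Y3: ⌊718/2⌋ × 508 = 359 × 508 mm
Y4: ⌊508/2⌋ × 359 = 254 × 359 mm
Y5: ⌊359/2⌋ × 254 = 179 × 254 mm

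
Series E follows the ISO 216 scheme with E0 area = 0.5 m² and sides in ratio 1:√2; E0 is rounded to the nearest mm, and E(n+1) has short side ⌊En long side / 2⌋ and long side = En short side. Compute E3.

210 × 297 mm

Let E0's short side be w mm. w · w√2 = 0.5 m² = 500,000 mm², so w ≈ 594.6 mm and w√2 ≈ 840.9 mm → E0 = 595 × 841 mm.
E1: ⌊841/2⌋ × 595 = 420 × 595 mm
E2: ⌊595/2⌋ × 420 = 297 × 420 mm
E3: ⌊420/2⌋ × 297 = 210 × 297 mm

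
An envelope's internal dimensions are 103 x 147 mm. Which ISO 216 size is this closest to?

Aspect ratio 147/103 ≈ 1.427 — close to the ISO √2 ≈ 1.414.
In the A-series (A0 area = 1 m²): A6 = 105 × 148 mm.
Off by 3 mm total — nearest standard size.

A6 (105 × 148 mm)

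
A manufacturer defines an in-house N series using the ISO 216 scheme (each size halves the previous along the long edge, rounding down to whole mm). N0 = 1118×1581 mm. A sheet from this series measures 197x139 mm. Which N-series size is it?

N0: 1118 × 1581 mm
N1: 790 × 1118 mm
N2: 559 × 790 mm
N3: 395 × 559 mm
N4: 279 × 395 mm
N5: 197 × 279 mm
N6: 139 × 197 mm
N7: 98 × 139 mm
→ matches N6.

N6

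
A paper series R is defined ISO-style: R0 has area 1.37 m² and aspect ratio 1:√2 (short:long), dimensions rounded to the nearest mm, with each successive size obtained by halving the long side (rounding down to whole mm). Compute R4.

246 × 348 mm

Let R0's short side be w mm. w · w√2 = 1.37 m² = 1,370,000 mm², so w ≈ 984.2 mm and w√2 ≈ 1391.9 mm → R0 = 984 × 1392 mm.
R1: ⌊1392/2⌋ × 984 = 696 × 984 mm
R2: ⌊984/2⌋ × 696 = 492 × 696 mm
R3: ⌊696/2⌋ × 492 = 348 × 492 mm
R4: ⌊492/2⌋ × 348 = 246 × 348 mm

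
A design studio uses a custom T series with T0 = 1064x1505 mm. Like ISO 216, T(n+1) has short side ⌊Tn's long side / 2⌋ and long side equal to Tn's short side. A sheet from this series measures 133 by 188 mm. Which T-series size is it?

T6

T0: 1064 × 1505 mm
T1: 752 × 1064 mm
T2: 532 × 752 mm
T3: 376 × 532 mm
T4: 266 × 376 mm
T5: 188 × 266 mm
T6: 133 × 188 mm
T7: 94 × 133 mm
→ matches T6.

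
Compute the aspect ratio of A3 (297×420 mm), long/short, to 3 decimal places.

1.414

420 / 297 = 1.414
Matches √2 ≈ 1.414 — the ISO 216 defining ratio.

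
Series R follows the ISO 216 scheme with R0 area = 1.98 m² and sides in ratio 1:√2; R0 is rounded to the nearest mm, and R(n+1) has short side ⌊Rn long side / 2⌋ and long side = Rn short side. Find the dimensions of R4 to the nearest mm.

295 × 418 mm

Let R0's short side be w mm. w · w√2 = 1.98 m² = 1,980,000 mm², so w ≈ 1183.2 mm and w√2 ≈ 1673.4 mm → R0 = 1183 × 1673 mm.
R1: ⌊1673/2⌋ × 1183 = 836 × 1183 mm
R2: ⌊1183/2⌋ × 836 = 591 × 836 mm
R3: ⌊836/2⌋ × 591 = 418 × 591 mm
R4: ⌊591/2⌋ × 418 = 295 × 418 mm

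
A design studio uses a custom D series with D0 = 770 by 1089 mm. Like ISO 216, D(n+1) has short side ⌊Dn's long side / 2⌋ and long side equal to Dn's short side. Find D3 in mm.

D1 = 544 × 770 mm (from D0 by 1 halving).
D2: ⌊770/2⌋ × 544 = 385 × 544 mm
D3: ⌊544/2⌋ × 385 = 272 × 385 mm

272 × 385 mm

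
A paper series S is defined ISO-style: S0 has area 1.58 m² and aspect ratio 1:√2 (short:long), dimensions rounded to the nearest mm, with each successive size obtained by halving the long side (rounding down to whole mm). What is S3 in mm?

Let S0's short side be w mm. w · w√2 = 1.58 m² = 1,580,000 mm², so w ≈ 1057.0 mm and w√2 ≈ 1494.8 mm → S0 = 1057 × 1495 mm.
S1: ⌊1495/2⌋ × 1057 = 747 × 1057 mm
S2: ⌊1057/2⌋ × 747 = 528 × 747 mm
S3: ⌊747/2⌋ × 528 = 373 × 528 mm

373 × 528 mm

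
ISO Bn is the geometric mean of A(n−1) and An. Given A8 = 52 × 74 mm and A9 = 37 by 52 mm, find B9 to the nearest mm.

44 × 62 mm

Short side: √(52 · 37) = √1924 ≈ 43.9 → 44 mm
Long side: √(74 · 52) = √3848 ≈ 62.0 → 62 mm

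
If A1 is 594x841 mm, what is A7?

74 × 105 mm

A2: ⌊841/2⌋ × 594 = 420 × 594 mm
A3: ⌊594/2⌋ × 420 = 297 × 420 mm
A4: ⌊420/2⌋ × 297 = 210 × 297 mm
A5: ⌊297/2⌋ × 210 = 148 × 210 mm
A6: ⌊210/2⌋ × 148 = 105 × 148 mm
A7: ⌊148/2⌋ × 105 = 74 × 105 mm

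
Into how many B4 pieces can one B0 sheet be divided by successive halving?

Each ISO step halves the sheet: 1 × B0 → 2 × B1 → 4 × B2 → 8 × B3 → …
From B0 to B4 is 4 halving steps: 2^4 = 16.

16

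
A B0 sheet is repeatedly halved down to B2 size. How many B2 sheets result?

Each ISO step halves the sheet: 1 × B0 → 2 × B1 → 4 × B2
From B0 to B2 is 2 halving steps: 2^2 = 4.

4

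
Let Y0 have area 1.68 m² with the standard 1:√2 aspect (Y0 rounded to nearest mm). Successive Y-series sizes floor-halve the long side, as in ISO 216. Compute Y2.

Let Y0's short side be w mm. w · w√2 = 1.68 m² = 1,680,000 mm², so w ≈ 1089.9 mm and w√2 ≈ 1541.4 mm → Y0 = 1090 × 1541 mm.
Y1: ⌊1541/2⌋ × 1090 = 770 × 1090 mm
Y2: ⌊1090/2⌋ × 770 = 545 × 770 mm

545 × 770 mm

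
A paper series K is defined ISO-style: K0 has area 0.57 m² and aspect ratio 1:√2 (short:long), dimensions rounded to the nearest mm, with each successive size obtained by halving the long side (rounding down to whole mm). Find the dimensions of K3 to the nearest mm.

Let K0's short side be w mm. w · w√2 = 0.57 m² = 570,000 mm², so w ≈ 634.9 mm and w√2 ≈ 897.8 mm → K0 = 635 × 898 mm.
K1: ⌊898/2⌋ × 635 = 449 × 635 mm
K2: ⌊635/2⌋ × 449 = 317 × 449 mm
K3: ⌊449/2⌋ × 317 = 224 × 317 mm

224 × 317 mm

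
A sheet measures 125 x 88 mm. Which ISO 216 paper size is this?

B7 (88 × 125 mm)

Aspect ratio 125/88 ≈ 1.420 — close to the ISO √2 ≈ 1.414.
In the B-series (B0 = 1000 × 1414 mm): B7 = 88 × 125 mm.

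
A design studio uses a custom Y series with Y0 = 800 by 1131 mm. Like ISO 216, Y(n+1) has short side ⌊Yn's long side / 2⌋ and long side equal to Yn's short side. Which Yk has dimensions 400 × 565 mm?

Y0: 800 × 1131 mm
Y1: 565 × 800 mm
Y2: 400 × 565 mm
Y3: 282 × 400 mm
→ matches Y2.

Y2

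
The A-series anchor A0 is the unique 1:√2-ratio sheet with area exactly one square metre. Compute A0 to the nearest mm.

Let the short side be w mm. Then the long side is w√2 and w · w√2 = 10⁶ mm².
w² = 10⁶/√2, so w = 1000 / 2^(1/4) ≈ 840.9 mm; long side = 1000 · 2^(1/4) ≈ 1189.2 mm.

841 × 1189 mm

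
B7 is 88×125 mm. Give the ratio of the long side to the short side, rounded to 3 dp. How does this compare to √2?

1.420

125 / 88 = 1.420
ISO 216 targets √2 ≈ 1.414; the +0.006 deviation is from mm rounding.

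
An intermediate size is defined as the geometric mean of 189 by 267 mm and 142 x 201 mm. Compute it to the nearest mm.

164 × 232 mm

Short side: √(189 · 142) = √26838 ≈ 163.8 → 164 mm
Long side: √(267 · 201) = √53667 ≈ 231.7 → 232 mm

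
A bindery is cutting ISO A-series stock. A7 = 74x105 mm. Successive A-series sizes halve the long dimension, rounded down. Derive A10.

26 × 37 mm

A8: ⌊105/2⌋ × 74 = 52 × 74 mm
A9: ⌊74/2⌋ × 52 = 37 × 52 mm
A10: ⌊52/2⌋ × 37 = 26 × 37 mm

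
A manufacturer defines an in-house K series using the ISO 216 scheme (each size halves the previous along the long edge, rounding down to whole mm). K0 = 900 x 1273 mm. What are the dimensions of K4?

K1: ⌊1273/2⌋ × 900 = 636 × 900 mm
K2: ⌊900/2⌋ × 636 = 450 × 636 mm
K3: ⌊636/2⌋ × 450 = 318 × 450 mm
K4: ⌊450/2⌋ × 318 = 225 × 318 mm

225 × 318 mm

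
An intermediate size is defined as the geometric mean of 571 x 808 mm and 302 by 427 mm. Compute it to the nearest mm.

415 × 587 mm

Short side: √(571 · 302) = √172442 ≈ 415.3 → 415 mm
Long side: √(808 · 427) = √345016 ≈ 587.4 → 587 mm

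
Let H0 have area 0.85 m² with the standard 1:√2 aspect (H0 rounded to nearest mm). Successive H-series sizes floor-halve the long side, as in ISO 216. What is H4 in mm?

Let H0's short side be w mm. w · w√2 = 0.85 m² = 850,000 mm², so w ≈ 775.3 mm and w√2 ≈ 1096.4 mm → H0 = 775 × 1096 mm.
H1: ⌊1096/2⌋ × 775 = 548 × 775 mm
H2: ⌊775/2⌋ × 548 = 387 × 548 mm
H3: ⌊548/2⌋ × 387 = 274 × 387 mm
H4: ⌊387/2⌋ × 274 = 193 × 274 mm

193 × 274 mm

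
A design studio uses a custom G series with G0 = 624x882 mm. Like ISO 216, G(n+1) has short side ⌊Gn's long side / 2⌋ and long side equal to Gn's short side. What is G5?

110 × 156 mm

G1: ⌊882/2⌋ × 624 = 441 × 624 mm
G2: ⌊624/2⌋ × 441 = 312 × 441 mm
G3: ⌊441/2⌋ × 312 = 220 × 312 mm
G4: ⌊312/2⌋ × 220 = 156 × 220 mm
G5: ⌊220/2⌋ × 156 = 110 × 156 mm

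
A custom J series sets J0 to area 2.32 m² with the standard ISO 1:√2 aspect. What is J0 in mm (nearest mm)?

Let the short side be w mm. Then w · w√2 = 2.32 m² = 2,320,000 mm².
w² = 2,320,000/√2, so w ≈ 1280.8 mm; long side = w√2 ≈ 1811.3 mm.

1281 × 1811 mm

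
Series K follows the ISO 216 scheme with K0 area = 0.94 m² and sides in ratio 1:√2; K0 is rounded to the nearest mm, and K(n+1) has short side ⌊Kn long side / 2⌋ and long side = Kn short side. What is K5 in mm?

144 × 203 mm

Let K0's short side be w mm. w · w√2 = 0.94 m² = 940,000 mm², so w ≈ 815.3 mm and w√2 ≈ 1153.0 mm → K0 = 815 × 1153 mm.
K1: ⌊1153/2⌋ × 815 = 576 × 815 mm
K2: ⌊815/2⌋ × 576 = 407 × 576 mm
K3: ⌊576/2⌋ × 407 = 288 × 407 mm
K4: ⌊407/2⌋ × 288 = 203 × 288 mm
K5: ⌊288/2⌋ × 203 = 144 × 203 mm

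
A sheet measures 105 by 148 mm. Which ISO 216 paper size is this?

Aspect ratio 148/105 ≈ 1.410 — close to the ISO √2 ≈ 1.414.
In the A-series (A0 area = 1 m²): A6 = 105 × 148 mm.

A6 (105 × 148 mm)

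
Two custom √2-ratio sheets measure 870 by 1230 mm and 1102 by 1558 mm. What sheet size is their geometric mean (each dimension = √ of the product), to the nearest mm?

979 × 1384 mm

Short side: √(870 · 1102) = √958740 ≈ 979.2 → 979 mm
Long side: √(1230 · 1558) = √1916340 ≈ 1384.3 → 1384 mm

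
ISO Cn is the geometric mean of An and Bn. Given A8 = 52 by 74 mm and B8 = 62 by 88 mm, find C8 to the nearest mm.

Short side: √(52 · 62) = √3224 ≈ 56.8 → 57 mm
Long side: √(74 · 88) = √6512 ≈ 80.7 → 81 mm

57 × 81 mm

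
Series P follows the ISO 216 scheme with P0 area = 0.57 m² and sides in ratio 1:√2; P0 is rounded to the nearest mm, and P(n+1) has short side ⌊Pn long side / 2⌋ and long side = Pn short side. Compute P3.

224 × 317 mm

Let P0's short side be w mm. w · w√2 = 0.57 m² = 570,000 mm², so w ≈ 634.9 mm and w√2 ≈ 897.8 mm → P0 = 635 × 898 mm.
P1: ⌊898/2⌋ × 635 = 449 × 635 mm
P2: ⌊635/2⌋ × 449 = 317 × 449 mm
P3: ⌊449/2⌋ × 317 = 224 × 317 mm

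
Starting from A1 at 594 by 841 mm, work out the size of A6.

A2: ⌊841/2⌋ × 594 = 420 × 594 mm
A3: ⌊594/2⌋ × 420 = 297 × 420 mm
A4: ⌊420/2⌋ × 297 = 210 × 297 mm
A5: ⌊297/2⌋ × 210 = 148 × 210 mm
A6: ⌊210/2⌋ × 148 = 105 × 148 mm

105 × 148 mm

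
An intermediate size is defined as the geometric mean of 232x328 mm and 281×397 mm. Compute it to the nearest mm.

255 × 361 mm

Short side: √(232 · 281) = √65192 ≈ 255.3 → 255 mm
Long side: √(328 · 397) = √130216 ≈ 360.9 → 361 mm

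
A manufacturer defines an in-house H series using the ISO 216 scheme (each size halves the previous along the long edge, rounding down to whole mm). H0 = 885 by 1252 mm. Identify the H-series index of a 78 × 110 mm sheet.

H7

H0: 885 × 1252 mm
H1: 626 × 885 mm
H2: 442 × 626 mm
H3: 313 × 442 mm
H4: 221 × 313 mm
H5: 156 × 221 mm
H6: 110 × 156 mm
H7: 78 × 110 mm
H8: 55 × 78 mm
→ matches H7.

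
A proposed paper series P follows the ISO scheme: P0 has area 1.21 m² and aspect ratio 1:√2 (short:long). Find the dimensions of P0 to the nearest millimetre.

Let the short side be w mm. Then w · w√2 = 1.21 m² = 1,210,000 mm².
w² = 1,210,000/√2, so w ≈ 925.0 mm; long side = w√2 ≈ 1308.1 mm.

925 × 1308 mm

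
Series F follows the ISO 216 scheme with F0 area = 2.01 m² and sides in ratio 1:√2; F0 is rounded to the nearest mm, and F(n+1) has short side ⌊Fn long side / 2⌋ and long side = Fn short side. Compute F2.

Let F0's short side be w mm. w · w√2 = 2.01 m² = 2,010,000 mm², so w ≈ 1192.2 mm and w√2 ≈ 1686.0 mm → F0 = 1192 × 1686 mm.
F1: ⌊1686/2⌋ × 1192 = 843 × 1192 mm
F2: ⌊1192/2⌋ × 843 = 596 × 843 mm

596 × 843 mm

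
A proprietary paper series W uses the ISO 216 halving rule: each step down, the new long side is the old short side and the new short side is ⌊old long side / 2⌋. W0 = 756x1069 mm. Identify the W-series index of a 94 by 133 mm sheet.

W0: 756 × 1069 mm
W1: 534 × 756 mm
W2: 378 × 534 mm
W3: 267 × 378 mm
W4: 189 × 267 mm
W5: 133 × 189 mm
W6: 94 × 133 mm
W7: 66 × 94 mm
→ matches W6.

W6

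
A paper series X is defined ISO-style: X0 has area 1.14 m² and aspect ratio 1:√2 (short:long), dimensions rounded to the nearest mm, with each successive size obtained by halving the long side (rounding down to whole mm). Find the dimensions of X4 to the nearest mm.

Let X0's short side be w mm. w · w√2 = 1.14 m² = 1,140,000 mm², so w ≈ 897.8 mm and w√2 ≈ 1269.7 mm → X0 = 898 × 1270 mm.
X1: ⌊1270/2⌋ × 898 = 635 × 898 mm
X2: ⌊898/2⌋ × 635 = 449 × 635 mm
X3: ⌊635/2⌋ × 449 = 317 × 449 mm
X4: ⌊449/2⌋ × 317 = 224 × 317 mm

224 × 317 mm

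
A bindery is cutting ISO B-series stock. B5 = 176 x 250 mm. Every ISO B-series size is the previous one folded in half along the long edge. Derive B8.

62 × 88 mm

B6: ⌊250/2⌋ × 176 = 125 × 176 mm
B7: ⌊176/2⌋ × 125 = 88 × 125 mm
B8: ⌊125/2⌋ × 88 = 62 × 88 mm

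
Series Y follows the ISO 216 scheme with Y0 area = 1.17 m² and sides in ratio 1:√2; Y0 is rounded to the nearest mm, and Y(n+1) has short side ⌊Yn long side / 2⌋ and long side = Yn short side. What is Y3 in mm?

321 × 455 mm

Let Y0's short side be w mm. w · w√2 = 1.17 m² = 1,170,000 mm², so w ≈ 909.6 mm and w√2 ≈ 1286.3 mm → Y0 = 910 × 1286 mm.
Y1: ⌊1286/2⌋ × 910 = 643 × 910 mm
Y2: ⌊910/2⌋ × 643 = 455 × 643 mm
Y3: ⌊643/2⌋ × 455 = 321 × 455 mm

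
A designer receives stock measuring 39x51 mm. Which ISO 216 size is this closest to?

A9 (37 × 52 mm)

Aspect ratio 51/39 ≈ 1.308 (ISO target is √2 ≈ 1.414).
In the A-series (A0 area = 1 m²): A9 = 37 × 52 mm.
Off by 3 mm total — nearest standard size.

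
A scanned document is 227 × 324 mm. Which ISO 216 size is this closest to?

C4 (229 × 324 mm)

Aspect ratio 324/227 ≈ 1.427 — close to the ISO √2 ≈ 1.414.
In the C-series (envelope sizes, between A and B): C4 = 229 × 324 mm.
Off by 2 mm total — nearest standard size.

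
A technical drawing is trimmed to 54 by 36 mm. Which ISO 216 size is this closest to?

A9 (37 × 52 mm)

Aspect ratio 54/36 ≈ 1.500 (ISO target is √2 ≈ 1.414).
In the A-series (A0 area = 1 m²): A9 = 37 × 52 mm.
Off by 3 mm total — nearest standard size.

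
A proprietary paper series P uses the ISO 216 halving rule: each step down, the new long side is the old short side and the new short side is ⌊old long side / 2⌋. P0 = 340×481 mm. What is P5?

60 × 85 mm

P1: ⌊481/2⌋ × 340 = 240 × 340 mm
P2: ⌊340/2⌋ × 240 = 170 × 240 mm
P3: ⌊240/2⌋ × 170 = 120 × 170 mm
P4: ⌊170/2⌋ × 120 = 85 × 120 mm
P5: ⌊120/2⌋ × 85 = 60 × 85 mm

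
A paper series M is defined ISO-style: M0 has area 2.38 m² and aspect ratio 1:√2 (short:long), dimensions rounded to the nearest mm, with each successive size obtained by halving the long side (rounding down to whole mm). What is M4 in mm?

324 × 458 mm

Let M0's short side be w mm. w · w√2 = 2.38 m² = 2,380,000 mm², so w ≈ 1297.3 mm and w√2 ≈ 1834.6 mm → M0 = 1297 × 1835 mm.
M1: ⌊1835/2⌋ × 1297 = 917 × 1297 mm
M2: ⌊1297/2⌋ × 917 = 648 × 917 mm
M3: ⌊917/2⌋ × 648 = 458 × 648 mm
M4: ⌊648/2⌋ × 458 = 324 × 458 mm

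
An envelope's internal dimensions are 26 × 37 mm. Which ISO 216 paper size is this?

Aspect ratio 37/26 ≈ 1.423 — close to the ISO √2 ≈ 1.414.
In the A-series (A0 area = 1 m²): A10 = 26 × 37 mm.

A10 (26 × 37 mm)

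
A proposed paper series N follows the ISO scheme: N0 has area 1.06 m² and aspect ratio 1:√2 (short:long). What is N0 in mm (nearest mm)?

866 × 1224 mm

Let the short side be w mm. Then w · w√2 = 1.06 m² = 1,060,000 mm².
w² = 1,060,000/√2, so w ≈ 865.8 mm; long side = w√2 ≈ 1224.4 mm.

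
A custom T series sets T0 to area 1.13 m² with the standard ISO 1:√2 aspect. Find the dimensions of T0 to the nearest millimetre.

894 × 1264 mm

Let the short side be w mm. Then w · w√2 = 1.13 m² = 1,130,000 mm².
w² = 1,130,000/√2, so w ≈ 893.9 mm; long side = w√2 ≈ 1264.1 mm.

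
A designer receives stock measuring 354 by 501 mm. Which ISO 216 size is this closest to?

B3 (353 × 500 mm)

Aspect ratio 501/354 ≈ 1.415 — close to the ISO √2 ≈ 1.414.
In the B-series (B0 = 1000 × 1414 mm): B3 = 353 × 500 mm.
Off by 2 mm total — nearest standard size.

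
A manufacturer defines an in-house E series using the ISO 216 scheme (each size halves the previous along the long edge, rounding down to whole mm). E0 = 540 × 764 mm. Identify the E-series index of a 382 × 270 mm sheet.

E0: 540 × 764 mm
E1: 382 × 540 mm
E2: 270 × 382 mm
E3: 191 × 270 mm
→ matches E2.

E2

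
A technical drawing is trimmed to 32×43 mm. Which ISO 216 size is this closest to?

B10 (31 × 44 mm)

Aspect ratio 43/32 ≈ 1.344 (ISO target is √2 ≈ 1.414).
In the B-series (B0 = 1000 × 1414 mm): B10 = 31 × 44 mm.
Off by 2 mm total — nearest standard size.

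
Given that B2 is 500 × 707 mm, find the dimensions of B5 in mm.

B3: ⌊707/2⌋ × 500 = 353 × 500 mm
B4: ⌊500/2⌋ × 353 = 250 × 353 mm
B5: ⌊353/2⌋ × 250 = 176 × 250 mm

176 × 250 mm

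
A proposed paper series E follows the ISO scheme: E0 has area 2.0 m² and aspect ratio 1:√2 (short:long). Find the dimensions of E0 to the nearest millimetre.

Let the short side be w mm. Then w · w√2 = 2.0 m² = 2,000,000 mm².
w² = 2,000,000/√2, so w ≈ 1189.2 mm; long side = w√2 ≈ 1681.8 mm.

1189 × 1682 mm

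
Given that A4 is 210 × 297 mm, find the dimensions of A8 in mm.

52 × 74 mm

A5: ⌊297/2⌋ × 210 = 148 × 210 mm
A6: ⌊210/2⌋ × 148 = 105 × 148 mm
A7: ⌊148/2⌋ × 105 = 74 × 105 mm
A8: ⌊105/2⌋ × 74 = 52 × 74 mm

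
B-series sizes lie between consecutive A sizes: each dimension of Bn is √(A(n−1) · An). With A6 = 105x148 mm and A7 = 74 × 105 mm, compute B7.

Short side: √(105 · 74) = √7770 ≈ 88.1 → 88 mm
Long side: √(148 · 105) = √15540 ≈ 124.7 → 125 mm

88 × 125 mm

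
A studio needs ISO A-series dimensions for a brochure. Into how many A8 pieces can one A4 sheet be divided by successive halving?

16

Each ISO step halves the sheet: 1 × A4 → 2 × A5 → 4 × A6 → 8 × A7 → …
From A4 to A8 is 4 halving steps: 2^4 = 16.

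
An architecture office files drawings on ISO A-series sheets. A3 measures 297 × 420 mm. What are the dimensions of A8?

52 × 74 mm

A4: ⌊420/2⌋ × 297 = 210 × 297 mm
A5: ⌊297/2⌋ × 210 = 148 × 210 mm
A6: ⌊210/2⌋ × 148 = 105 × 148 mm
A7: ⌊148/2⌋ × 105 = 74 × 105 mm
A8: ⌊105/2⌋ × 74 = 52 × 74 mm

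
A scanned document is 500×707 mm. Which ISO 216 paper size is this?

Aspect ratio 707/500 ≈ 1.414 — close to the ISO √2 ≈ 1.414.
In the B-series (B0 = 1000 × 1414 mm): B2 = 500 × 707 mm.

B2 (500 × 707 mm)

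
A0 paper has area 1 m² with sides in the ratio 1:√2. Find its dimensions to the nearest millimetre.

841 × 1189 mm

Let the short side be w mm. Then the long side is w√2 and w · w√2 = 10⁶ mm².
w² = 10⁶/√2, so w = 1000 / 2^(1/4) ≈ 840.9 mm; long side = 1000 · 2^(1/4) ≈ 1189.2 mm.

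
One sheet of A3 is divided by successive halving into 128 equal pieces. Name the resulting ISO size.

A10

128 = 2^7, so 7 halving steps.
A3 → A4 → … → A10 after 7 steps.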